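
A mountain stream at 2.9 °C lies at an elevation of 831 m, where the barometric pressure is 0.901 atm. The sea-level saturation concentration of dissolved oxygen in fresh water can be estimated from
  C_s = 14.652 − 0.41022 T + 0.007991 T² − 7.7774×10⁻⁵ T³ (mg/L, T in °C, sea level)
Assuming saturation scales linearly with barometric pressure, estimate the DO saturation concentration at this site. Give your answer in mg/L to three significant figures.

C_s ≈ 12.2 mg/L

At sea level: C_s = 14.652 − 0.41022×2.9 + 0.007991×2.9² − 7.7774×10⁻⁵×2.9³ = 13.53 mg/L.
Pressure correction: C_s' = 13.53 × 0.901 = 12.19 mg/L.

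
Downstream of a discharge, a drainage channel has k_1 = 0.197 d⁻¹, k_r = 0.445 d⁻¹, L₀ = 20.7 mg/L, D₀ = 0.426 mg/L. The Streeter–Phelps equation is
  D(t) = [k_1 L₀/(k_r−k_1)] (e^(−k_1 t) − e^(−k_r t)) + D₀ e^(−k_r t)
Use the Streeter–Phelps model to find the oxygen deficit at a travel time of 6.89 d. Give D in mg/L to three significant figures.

k_1 L₀/(k_r−k_1) = 0.197×20.7/(0.445−0.197) = 4.078/0.2480 = 16.44 mg/L.
e^(−k_1 t) = e^(−0.197×6.890) = 0.2573; e^(−k_r t) = e^(−0.445×6.890) = 0.04660.
D = 16.44 × (0.2573 − 0.04660) + 0.426 × 0.04660 = 3.465 + 0.01985 = 3.485 mg/L.

D ≈ 3.49 mg/L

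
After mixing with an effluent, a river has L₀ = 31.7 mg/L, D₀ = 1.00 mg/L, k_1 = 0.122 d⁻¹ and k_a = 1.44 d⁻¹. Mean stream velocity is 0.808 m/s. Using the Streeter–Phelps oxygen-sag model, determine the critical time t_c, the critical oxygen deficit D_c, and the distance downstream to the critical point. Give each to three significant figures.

t_c ≈ 1.56 d; D_c ≈ 2.22 mg/L; x_c ≈ 109 km

With k_a/k_1 = 11.80 and 1 − D₀(k_a−k_1)/(k_1 L₀) = 0.6592,
t_c = ln(11.80 × 0.6592) / (1.44 − 0.122) = ln(7.781) / 1.318 = 2.052/1.318 = 1.557 d.
L(t_c) = L₀ e^(−k_1 t_c) = 31.7 × 0.8270 = 26.22 mg/L, and at the critical point k_a D_c = k_1 L, so D_c = (0.122/1.44) × 26.22 = 2.221 mg/L.
x_c = v t_c = 0.808 m/s × 1.557 d × 86400 s/d = 108700 m ≈ 109 km.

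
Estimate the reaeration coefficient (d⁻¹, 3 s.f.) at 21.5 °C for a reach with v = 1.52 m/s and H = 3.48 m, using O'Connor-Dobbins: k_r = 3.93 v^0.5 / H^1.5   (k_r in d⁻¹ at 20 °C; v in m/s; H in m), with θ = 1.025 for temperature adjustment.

k_r(20) = 3.93 × 1.52^0.5 / 3.48^1.5 = 3.93 × 1.233 / 6.492 = 0.7464 d⁻¹.
k_r(21.5) = 0.7464 × 1.025^(21.5−20) = 0.7464 × 1.038 = 0.7745 d⁻¹.

k_r ≈ 0.775 d⁻¹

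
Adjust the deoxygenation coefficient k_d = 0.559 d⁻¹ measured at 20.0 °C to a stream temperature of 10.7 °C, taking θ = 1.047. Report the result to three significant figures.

k_d ≈ 0.365 d⁻¹

k_d(T₂) = k_d(T₁) · θ^(T₂−T₁) = 0.559 × 1.047^(10.7−20.0)
= 0.559 × 1.047^-9.30 = 0.559 × 0.6524 = 0.3647 d⁻¹.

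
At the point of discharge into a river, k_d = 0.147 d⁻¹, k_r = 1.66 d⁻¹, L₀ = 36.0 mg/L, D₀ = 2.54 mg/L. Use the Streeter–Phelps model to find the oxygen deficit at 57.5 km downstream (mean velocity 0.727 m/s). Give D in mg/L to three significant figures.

D ≈ 2.85 mg/L

Travel time t = x/v = 57.5 km / (0.727 m/s) = 57500 m / 0.727 m/s = 79090 s = 0.9154 d.
k_d L₀/(k_r−k_d) = 0.147×36.0/(1.66−0.147) = 5.292/1.513 = 3.498 mg/L.
e^(−k_d t) = e^(−0.147×0.9154) = 0.8741; e^(−k_r t) = e^(−1.66×0.9154) = 0.2188.
D = 3.498 × (0.8741 − 0.2188) + 2.54 × 0.2188 = 2.292 + 0.5558 = 2.848 mg/L.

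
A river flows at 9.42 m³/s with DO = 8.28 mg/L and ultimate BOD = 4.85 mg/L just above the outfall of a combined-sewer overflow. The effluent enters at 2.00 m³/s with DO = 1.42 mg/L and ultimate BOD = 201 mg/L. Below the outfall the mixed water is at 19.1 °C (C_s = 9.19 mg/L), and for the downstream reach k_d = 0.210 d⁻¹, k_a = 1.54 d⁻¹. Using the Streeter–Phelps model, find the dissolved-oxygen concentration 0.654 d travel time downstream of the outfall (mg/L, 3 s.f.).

DO ≈ 5.28 mg/L

Mixed DO = (9.42×8.28 + 2.00×1.42)/(9.42+2.00) = 80.84/11.42 = 7.079 mg/L.
Mixed L₀ = (9.42×4.85 + 2.00×201)/(11.42) = 447.7/11.42 = 39.20 mg/L.
Initial deficit D₀ = C_s − DO₀ = 9.19 − 7.079 = 2.111 mg/L.
D(0.654) = [0.210×39.20/(1.54−0.210)](e^(−0.210×0.654) − e^(−1.54×0.654)) + 2.111 e^(−1.54×0.654)
= 6.190 × (0.8717 − 0.3653) + 2.111 × 0.3653 = 3.906 mg/L.
DO = 9.19 − 3.906 = 5.284 mg/L.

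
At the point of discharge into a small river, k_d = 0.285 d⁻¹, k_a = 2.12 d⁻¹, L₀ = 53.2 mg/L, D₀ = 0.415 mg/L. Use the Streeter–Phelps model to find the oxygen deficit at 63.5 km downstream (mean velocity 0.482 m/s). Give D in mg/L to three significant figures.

Travel time t = x/v = 63.5 km / (0.482 m/s) = 63500 m / 0.482 m/s = 131700 s = 1.525 d.
k_d L₀/(k_a−k_d) = 0.285×53.2/(2.12−0.285) = 15.16/1.835 = 8.263 mg/L.
e^(−k_d t) = e^(−0.285×1.525) = 0.6475; e^(−k_a t) = e^(−2.12×1.525) = 0.03946.
D = 8.263 × (0.6475 − 0.03946) + 0.415 × 0.03946 = 5.024 + 0.01637 = 5.041 mg/L.

D ≈ 5.04 mg/L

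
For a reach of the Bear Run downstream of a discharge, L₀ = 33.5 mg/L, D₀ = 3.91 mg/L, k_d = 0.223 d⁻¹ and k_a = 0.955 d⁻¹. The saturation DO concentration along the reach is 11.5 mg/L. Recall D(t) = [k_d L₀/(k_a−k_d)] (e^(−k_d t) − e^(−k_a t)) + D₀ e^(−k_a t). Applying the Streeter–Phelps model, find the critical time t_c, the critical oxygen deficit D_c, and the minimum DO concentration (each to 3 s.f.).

At the critical point dD/dt = 0, so k_d L₀ e^(−k_d t) = k_a D. Substituting D(t) from the Streeter–Phelps equation and solving for t gives
t_c = ln[(k_a/k_d)(1 − D₀(k_a−k_d)/(k_d L₀))] / (k_a−k_d).
Here k_a−k_d = 0.7320 d⁻¹ and 1 − D₀(k_a−k_d)/(k_d L₀) = 1 − 3.91×0.7320/(0.223×33.5) = 0.6169, so
t_c = ln(4.283 × 0.6169) / 0.7320 = 0.9715 / 0.7320 = 1.327 d.
L(t_c) = L₀ e^(−k_d t_c) = 33.5 × 0.7438 = 24.92 mg/L, and at the critical point k_a D_c = k_d L, so D_c = (0.223/0.955) × 24.92 = 5.819 mg/L.
Minimum DO = C_s − D_c = 11.5 − 5.819 = 5.681 mg/L.

t_c ≈ 1.33 d; D_c ≈ 5.82 mg/L; min DO ≈ 5.68 mg/L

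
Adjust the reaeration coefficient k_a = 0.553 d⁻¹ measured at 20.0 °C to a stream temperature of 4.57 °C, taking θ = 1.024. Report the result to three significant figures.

k_a(T₂) = k_a(T₁) · θ^(T₂−T₁) = 0.553 × 1.024^(4.57−20.0)
= 0.553 × 1.024^-15.4 = 0.553 × 0.6935 = 0.3835 d⁻¹.

k_a ≈ 0.384 d⁻¹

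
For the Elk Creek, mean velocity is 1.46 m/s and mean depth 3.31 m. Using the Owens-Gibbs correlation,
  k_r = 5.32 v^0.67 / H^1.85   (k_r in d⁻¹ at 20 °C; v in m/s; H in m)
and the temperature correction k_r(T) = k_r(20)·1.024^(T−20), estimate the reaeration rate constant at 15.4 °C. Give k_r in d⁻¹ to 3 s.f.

k_r ≈ 0.671 d⁻¹

k_r(20) = 5.32 × 1.46^0.67 / 3.31^1.85 = 5.32 × 1.289 / 9.155 = 0.7488 d⁻¹.
k_r(15.4) = 0.7488 × 1.024^(15.4−20) = 0.7488 × 0.8966 = 0.6714 d⁻¹.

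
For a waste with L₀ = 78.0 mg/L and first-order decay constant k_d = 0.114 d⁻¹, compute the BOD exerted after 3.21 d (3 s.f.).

y ≈ 23.9 mg/L

y_t = L₀(1 − e^(−k_d t)) = 78.0 × (1 − e^(−0.114×3.21))
= 78.0 × (1 − 0.6935) = 78.0 × 0.3065 = 23.90 mg/L.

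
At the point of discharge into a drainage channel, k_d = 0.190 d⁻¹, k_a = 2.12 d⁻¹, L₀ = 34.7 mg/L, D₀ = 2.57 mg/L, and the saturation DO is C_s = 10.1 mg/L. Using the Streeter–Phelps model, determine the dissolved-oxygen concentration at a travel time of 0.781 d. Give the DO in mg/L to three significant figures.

k_d L₀/(k_a−k_d) = 0.190×34.7/(2.12−0.190) = 6.593/1.930 = 3.416 mg/L.
e^(−k_d t) = e^(−0.190×0.7810) = 0.8621; e^(−k_a t) = e^(−2.12×0.7810) = 0.1910.
D = 3.416 × (0.8621 − 0.1910) + 2.57 × 0.1910 = 2.293 + 0.4908 = 2.783 mg/L.
DO = C_s − D = 10.1 − 2.783 = 7.317 mg/L.

DO ≈ 7.32 mg/L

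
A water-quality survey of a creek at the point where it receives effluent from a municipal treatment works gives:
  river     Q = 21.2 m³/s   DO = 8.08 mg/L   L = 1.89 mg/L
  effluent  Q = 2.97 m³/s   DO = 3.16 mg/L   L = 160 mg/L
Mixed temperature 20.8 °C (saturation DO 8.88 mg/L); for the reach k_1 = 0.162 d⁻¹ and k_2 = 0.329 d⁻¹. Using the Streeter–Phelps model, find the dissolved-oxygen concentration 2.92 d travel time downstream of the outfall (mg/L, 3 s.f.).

DO ≈ 3.37 mg/L

Mixed DO = (21.2×8.08 + 2.97×3.16)/(21.2+2.97) = 180.7/24.17 = 7.475 mg/L.
Mixed L₀ = (21.2×1.89 + 2.97×160)/(24.17) = 515.3/24.17 = 21.32 mg/L.
Initial deficit D₀ = C_s − DO₀ = 8.88 − 7.475 = 1.405 mg/L.
D(2.92) = [0.162×21.32/(0.329−0.162)](e^(−0.162×2.92) − e^(−0.329×2.92)) + 1.405 e^(−0.329×2.92)
= 20.68 × (0.6231 − 0.3826) + 1.405 × 0.3826 = 5.510 mg/L.
DO = 8.88 − 5.510 = 3.370 mg/L.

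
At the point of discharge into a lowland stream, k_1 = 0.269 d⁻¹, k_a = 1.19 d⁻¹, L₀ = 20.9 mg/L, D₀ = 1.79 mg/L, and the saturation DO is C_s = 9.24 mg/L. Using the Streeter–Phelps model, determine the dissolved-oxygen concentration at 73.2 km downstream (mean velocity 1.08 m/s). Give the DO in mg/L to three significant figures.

Travel time t = x/v = 73.2 km / (1.08 m/s) = 73200 m / 1.08 m/s = 67780 s = 0.7845 d.
k_1 L₀/(k_a−k_1) = 0.269×20.9/(1.19−0.269) = 5.622/0.9210 = 6.104 mg/L.
e^(−k_1 t) = e^(−0.269×0.7845) = 0.8098; e^(−k_a t) = e^(−1.19×0.7845) = 0.3932.
D = 6.104 × (0.8098 − 0.3932) + 1.79 × 0.3932 = 2.543 + 0.7038 = 3.247 mg/L.
DO = C_s − D = 9.24 − 3.247 = 5.993 mg/L.

DO ≈ 5.99 mg/L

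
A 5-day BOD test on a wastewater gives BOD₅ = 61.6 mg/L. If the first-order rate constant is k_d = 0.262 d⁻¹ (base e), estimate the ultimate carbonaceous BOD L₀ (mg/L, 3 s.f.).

L₀ ≈ 84.4 mg/L

BOD₅ = L₀(1 − e^(−5k_d)) ⇒ L₀ = BOD₅ / (1 − e^(−5×0.262))
= 61.6 / (1 − 0.2698) = 61.6 / 0.7302 = 84.36 mg/L.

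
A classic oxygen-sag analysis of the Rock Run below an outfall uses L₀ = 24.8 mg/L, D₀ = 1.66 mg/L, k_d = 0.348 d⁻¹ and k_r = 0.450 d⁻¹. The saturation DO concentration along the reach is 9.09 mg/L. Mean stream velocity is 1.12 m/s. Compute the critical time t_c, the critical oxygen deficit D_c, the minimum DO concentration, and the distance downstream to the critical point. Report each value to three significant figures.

t_c ≈ 2.33 d; D_c ≈ 8.54 mg/L; min DO ≈ 0.553 mg/L; x_c ≈ 225 km

t_c = [1/(k_r−k_d)] ln[(k_r/k_d)(1 − D₀(k_r−k_d)/(k_d L₀))]
= [1/(0.450−0.348)] ln[(0.450/0.348)(1 − 1.66×0.1020/(0.348×24.8))]
= (1/0.1020) ln[1.293 × 0.9804] = 9.804 × ln(1.268) = 9.804 × 0.2372 = 2.326 d.
D_c = (k_d/k_r) L₀ e^(−k_d t_c) = (0.348/0.450) × 24.8 × e^(−0.348×2.326) = 0.7733 × 24.8 × 0.4451 = 8.537 mg/L.
Minimum DO = C_s − D_c = 9.09 − 8.537 = 0.5529 mg/L.
x_c = v t_c = 1.12 m/s × 2.326 d × 86400 s/d = 225100 m ≈ 225 km.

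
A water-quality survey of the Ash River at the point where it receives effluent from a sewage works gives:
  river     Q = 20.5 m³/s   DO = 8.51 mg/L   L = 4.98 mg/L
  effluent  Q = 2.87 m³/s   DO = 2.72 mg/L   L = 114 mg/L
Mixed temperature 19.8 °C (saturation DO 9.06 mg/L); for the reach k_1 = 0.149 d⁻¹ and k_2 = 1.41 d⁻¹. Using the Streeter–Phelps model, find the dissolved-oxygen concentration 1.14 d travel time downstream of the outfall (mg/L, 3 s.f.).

DO ≈ 7.41 mg/L

Mixed DO = (20.5×8.51 + 2.87×2.72)/(20.5+2.87) = 182.3/23.37 = 7.799 mg/L.
Mixed L₀ = (20.5×4.98 + 2.87×114)/(23.37) = 429.3/23.37 = 18.37 mg/L.
Initial deficit D₀ = C_s − DO₀ = 9.06 − 7.799 = 1.261 mg/L.
D(1.14) = [0.149×18.37/(1.41−0.149)](e^(−0.149×1.14) − e^(−1.41×1.14)) + 1.261 e^(−1.41×1.14)
= 2.170 × (0.8438 − 0.2004) + 1.261 × 0.2004 = 1.649 mg/L.
DO = 9.06 − 1.649 = 7.411 mg/L.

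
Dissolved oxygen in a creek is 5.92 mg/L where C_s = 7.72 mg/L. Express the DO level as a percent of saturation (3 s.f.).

76.7 % saturation

% saturation = C/C_s × 100 = 5.92/7.72 × 100 = 76.7 %.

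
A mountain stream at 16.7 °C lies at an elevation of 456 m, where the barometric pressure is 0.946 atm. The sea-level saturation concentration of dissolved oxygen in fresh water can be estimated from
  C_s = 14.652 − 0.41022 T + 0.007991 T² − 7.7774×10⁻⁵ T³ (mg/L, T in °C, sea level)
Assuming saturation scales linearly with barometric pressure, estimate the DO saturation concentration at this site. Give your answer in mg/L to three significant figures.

At sea level: C_s = 14.652 − 0.41022×16.7 + 0.007991×16.7² − 7.7774×10⁻⁵×16.7³ = 9.668 mg/L.
Pressure correction: C_s' = 9.668 × 0.946 = 9.146 mg/L.

C_s ≈ 9.15 mg/L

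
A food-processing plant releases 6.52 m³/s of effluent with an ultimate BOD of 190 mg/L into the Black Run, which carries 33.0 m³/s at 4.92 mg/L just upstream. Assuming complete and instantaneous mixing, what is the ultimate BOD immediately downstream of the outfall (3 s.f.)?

Flow-weighted mixing: C = (Q_r C_r + Q_w C_w)/(Q_r + Q_w)
= (33.0×4.92 + 6.52×190)/(33.0 + 6.52) = 1401/39.52 = 35.45 mg/L.

35.5 mg/L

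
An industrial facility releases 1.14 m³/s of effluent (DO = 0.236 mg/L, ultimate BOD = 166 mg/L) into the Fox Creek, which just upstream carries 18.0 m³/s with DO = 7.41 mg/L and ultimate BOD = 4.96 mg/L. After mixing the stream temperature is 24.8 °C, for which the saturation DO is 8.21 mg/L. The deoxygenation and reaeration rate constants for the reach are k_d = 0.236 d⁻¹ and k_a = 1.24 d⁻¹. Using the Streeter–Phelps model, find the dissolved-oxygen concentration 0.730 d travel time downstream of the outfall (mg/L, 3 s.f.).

Mixed DO = (18.0×7.41 + 1.14×0.236)/(18.0+1.14) = 133.6/19.14 = 6.983 mg/L.
Mixed L₀ = (18.0×4.96 + 1.14×166)/(19.14) = 278.5/19.14 = 14.55 mg/L.
Initial deficit D₀ = C_s − DO₀ = 8.21 − 6.983 = 1.227 mg/L.
D(0.730) = [0.236×14.55/(1.24−0.236)](e^(−0.236×0.730) − e^(−1.24×0.730)) + 1.227 e^(−1.24×0.730)
= 3.421 × (0.8417 − 0.4045) + 1.227 × 0.4045 = 1.992 mg/L.
DO = 8.21 − 1.992 = 6.218 mg/L.

DO ≈ 6.22 mg/L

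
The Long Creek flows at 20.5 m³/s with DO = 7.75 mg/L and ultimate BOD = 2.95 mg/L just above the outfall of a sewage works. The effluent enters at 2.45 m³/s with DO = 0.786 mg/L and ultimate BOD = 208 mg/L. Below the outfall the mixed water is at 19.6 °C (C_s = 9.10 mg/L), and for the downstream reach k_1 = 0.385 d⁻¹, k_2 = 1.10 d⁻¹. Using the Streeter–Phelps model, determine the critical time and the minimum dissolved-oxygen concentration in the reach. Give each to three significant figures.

t_c ≈ 1.23 d; minimum DO ≈ 3.69 mg/L

Mixed DO = (20.5×7.75 + 2.45×0.786)/(20.5+2.45) = 160.8/22.95 = 7.007 mg/L.
Mixed L₀ = (20.5×2.95 + 2.45×208)/(22.95) = 570.1/22.95 = 24.84 mg/L.
Initial deficit D₀ = C_s − DO₀ = 9.10 − 7.007 = 2.093 mg/L.
t_c = (1/0.7150) ln[(1.10/0.385)(1 − 2.093×0.7150/(0.385×24.84))] = 1.399 × ln(2.410) = 1.230 d.
D_c = (0.385/1.10) × 24.84 × e^(−0.385×1.230) = 0.3500 × 24.84 × 0.6227 = 5.414 mg/L.
Minimum DO = 9.10 − 5.414 = 3.686 mg/L.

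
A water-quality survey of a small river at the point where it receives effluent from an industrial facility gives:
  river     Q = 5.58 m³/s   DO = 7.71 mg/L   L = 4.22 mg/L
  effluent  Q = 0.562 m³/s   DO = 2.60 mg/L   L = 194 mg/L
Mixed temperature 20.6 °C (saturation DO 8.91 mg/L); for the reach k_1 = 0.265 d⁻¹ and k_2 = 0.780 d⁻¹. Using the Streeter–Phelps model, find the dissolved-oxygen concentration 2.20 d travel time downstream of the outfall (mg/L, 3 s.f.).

DO ≈ 4.41 mg/L

Mixed DO = (5.58×7.71 + 0.562×2.60)/(5.58+0.562) = 44.48/6.142 = 7.242 mg/L.
Mixed L₀ = (5.58×4.22 + 0.562×194)/(6.142) = 132.6/6.142 = 21.59 mg/L.
Initial deficit D₀ = C_s − DO₀ = 8.91 − 7.242 = 1.668 mg/L.
D(2.20) = [0.265×21.59/(0.780−0.265)](e^(−0.265×2.20) − e^(−0.780×2.20)) + 1.668 e^(−0.780×2.20)
= 11.11 × (0.5582 − 0.1798) + 1.668 × 0.1798 = 4.503 mg/L.
DO = 8.91 − 4.503 = 4.407 mg/L.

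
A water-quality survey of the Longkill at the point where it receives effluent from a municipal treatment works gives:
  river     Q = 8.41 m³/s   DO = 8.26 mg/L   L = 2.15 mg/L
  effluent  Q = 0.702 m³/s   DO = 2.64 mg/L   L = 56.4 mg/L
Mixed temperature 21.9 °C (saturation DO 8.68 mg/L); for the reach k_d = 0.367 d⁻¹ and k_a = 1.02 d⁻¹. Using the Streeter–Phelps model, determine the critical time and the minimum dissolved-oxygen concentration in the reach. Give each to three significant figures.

t_c ≈ 1.15 d; minimum DO ≈ 7.18 mg/L

Mixed DO = (8.41×8.26 + 0.702×2.64)/(8.41+0.702) = 71.32/9.112 = 7.827 mg/L.
Mixed L₀ = (8.41×2.15 + 0.702×56.4)/(9.112) = 57.67/9.112 = 6.329 mg/L.
Initial deficit D₀ = C_s − DO₀ = 8.68 − 7.827 = 0.8530 mg/L.
t_c = (1/0.6530) ln[(1.02/0.367)(1 − 0.8530×0.6530/(0.367×6.329))] = 1.531 × ln(2.113) = 1.146 d.
D_c = (0.367/1.02) × 6.329 × e^(−0.367×1.146) = 0.3598 × 6.329 × 0.6568 = 1.496 mg/L.
Minimum DO = 8.68 − 1.496 = 7.184 mg/L.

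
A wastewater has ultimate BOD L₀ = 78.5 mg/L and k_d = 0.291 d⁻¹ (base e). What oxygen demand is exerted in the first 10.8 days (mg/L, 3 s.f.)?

y_t = L₀(1 − e^(−k_d t)) = 78.5 × (1 − e^(−0.291×10.8))
= 78.5 × (1 − 0.04316) = 78.5 × 0.9568 = 75.11 mg/L.

y ≈ 75.1 mg/L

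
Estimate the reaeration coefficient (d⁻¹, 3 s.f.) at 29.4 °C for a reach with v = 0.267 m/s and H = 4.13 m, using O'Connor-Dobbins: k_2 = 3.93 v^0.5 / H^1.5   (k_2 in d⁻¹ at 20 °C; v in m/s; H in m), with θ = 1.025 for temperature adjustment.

k_2 ≈ 0.305 d⁻¹

k_2(20) = 3.93 × 0.267^0.5 / 4.13^1.5 = 3.93 × 0.5167 / 8.393 = 0.2419 d⁻¹.
k_2(29.4) = 0.2419 × 1.025^(29.4−20) = 0.2419 × 1.261 = 0.3052 d⁻¹.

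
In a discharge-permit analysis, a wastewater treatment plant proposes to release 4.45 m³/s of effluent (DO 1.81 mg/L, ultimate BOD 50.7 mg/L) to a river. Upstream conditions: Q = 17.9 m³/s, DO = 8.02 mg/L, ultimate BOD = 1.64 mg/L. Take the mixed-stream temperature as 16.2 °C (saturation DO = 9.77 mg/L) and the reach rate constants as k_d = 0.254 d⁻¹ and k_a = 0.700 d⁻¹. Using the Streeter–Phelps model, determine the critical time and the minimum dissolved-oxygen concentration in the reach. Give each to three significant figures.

t_c ≈ 0.893 d; minimum DO ≈ 6.47 mg/L

Mixed DO = (17.9×8.02 + 4.45×1.81)/(17.9+4.45) = 151.6/22.35 = 6.784 mg/L.
Mixed L₀ = (17.9×1.64 + 4.45×50.7)/(22.35) = 255.0/22.35 = 11.41 mg/L.
Initial deficit D₀ = C_s − DO₀ = 9.77 − 6.784 = 2.986 mg/L.
t_c = (1/0.4460) ln[(0.700/0.254)(1 − 2.986×0.4460/(0.254×11.41))] = 2.242 × ln(1.489) = 0.8928 d.
D_c = (0.254/0.700) × 11.41 × e^(−0.254×0.8928) = 0.3629 × 11.41 × 0.7971 = 3.300 mg/L.
Minimum DO = 9.77 − 3.300 = 6.470 mg/L.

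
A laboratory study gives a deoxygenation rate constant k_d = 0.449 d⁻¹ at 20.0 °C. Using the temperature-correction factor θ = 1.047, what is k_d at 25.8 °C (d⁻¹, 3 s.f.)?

k_d(T₂) = k_d(T₁) · θ^(T₂−T₁) = 0.449 × 1.047^(25.8−20.0)
= 0.449 × 1.047^5.80 = 0.449 × 1.305 = 0.5861 d⁻¹.

k_d ≈ 0.586 d⁻¹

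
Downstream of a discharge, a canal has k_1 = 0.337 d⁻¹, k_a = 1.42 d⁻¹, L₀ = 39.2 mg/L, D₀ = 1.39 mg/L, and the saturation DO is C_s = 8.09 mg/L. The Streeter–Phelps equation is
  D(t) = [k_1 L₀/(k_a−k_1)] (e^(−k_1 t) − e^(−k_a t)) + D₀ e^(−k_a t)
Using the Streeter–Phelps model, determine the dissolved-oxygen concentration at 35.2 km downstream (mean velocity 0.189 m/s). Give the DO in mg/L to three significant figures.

DO ≈ 2.70 mg/L

Travel time t = x/v = 35.2 km / (0.189 m/s) = 35200 m / 0.189 m/s = 186200 s = 2.156 d.
k_1 L₀/(k_a−k_1) = 0.337×39.2/(1.42−0.337) = 13.21/1.083 = 12.20 mg/L.
e^(−k_1 t) = e^(−0.337×2.156) = 0.4836; e^(−k_a t) = e^(−1.42×2.156) = 0.04684.
D = 12.20 × (0.4836 − 0.04684) + 1.39 × 0.04684 = 5.328 + 0.06511 = 5.393 mg/L.
DO = C_s − D = 8.09 − 5.393 = 2.697 mg/L.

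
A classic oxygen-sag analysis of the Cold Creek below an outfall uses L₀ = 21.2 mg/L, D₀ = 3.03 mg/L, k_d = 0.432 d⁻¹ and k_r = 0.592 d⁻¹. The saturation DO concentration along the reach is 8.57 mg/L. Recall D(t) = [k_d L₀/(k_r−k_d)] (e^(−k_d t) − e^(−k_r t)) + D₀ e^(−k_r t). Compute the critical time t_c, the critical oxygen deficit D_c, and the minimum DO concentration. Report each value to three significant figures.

t_c ≈ 1.63 d; D_c ≈ 7.65 mg/L; min DO ≈ 0.917 mg/L

At the critical point dD/dt = 0, so k_d L₀ e^(−k_d t) = k_r D. Substituting D(t) from the Streeter–Phelps equation and solving for t gives
t_c = ln[(k_r/k_d)(1 − D₀(k_r−k_d)/(k_d L₀))] / (k_r−k_d).
Here k_r−k_d = 0.1600 d⁻¹ and 1 − D₀(k_r−k_d)/(k_d L₀) = 1 − 3.03×0.1600/(0.432×21.2) = 0.9471, so
t_c = ln(1.370 × 0.9471) / 0.1600 = 0.2607 / 0.1600 = 1.629 d.
L(t_c) = L₀ e^(−k_d t_c) = 21.2 × 0.4947 = 10.49 mg/L, and at the critical point k_r D_c = k_d L, so D_c = (0.432/0.592) × 10.49 = 7.653 mg/L.
Minimum DO = C_s − D_c = 8.57 − 7.653 = 0.9174 mg/L.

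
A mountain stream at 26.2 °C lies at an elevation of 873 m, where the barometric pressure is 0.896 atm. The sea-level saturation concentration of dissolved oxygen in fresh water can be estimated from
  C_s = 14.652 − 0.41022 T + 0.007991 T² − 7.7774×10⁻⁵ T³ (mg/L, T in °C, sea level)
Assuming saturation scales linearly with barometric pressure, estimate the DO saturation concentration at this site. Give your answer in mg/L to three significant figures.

At sea level: C_s = 14.652 − 0.41022×26.2 + 0.007991×26.2² − 7.7774×10⁻⁵×26.2³ = 7.991 mg/L.
Pressure correction: C_s' = 7.991 × 0.896 = 7.160 mg/L.

C_s ≈ 7.16 mg/L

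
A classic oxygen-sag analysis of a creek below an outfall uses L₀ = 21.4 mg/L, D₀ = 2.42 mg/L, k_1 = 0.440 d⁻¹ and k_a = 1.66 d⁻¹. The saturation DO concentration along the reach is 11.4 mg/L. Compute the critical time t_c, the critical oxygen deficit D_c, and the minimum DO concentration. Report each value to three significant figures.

At the critical point dD/dt = 0, so k_1 L₀ e^(−k_1 t) = k_a D. Substituting D(t) from the Streeter–Phelps equation and solving for t gives
t_c = ln[(k_a/k_1)(1 − D₀(k_a−k_1)/(k_1 L₀))] / (k_a−k_1).
Here k_a−k_1 = 1.220 d⁻¹ and 1 − D₀(k_a−k_1)/(k_1 L₀) = 1 − 2.42×1.220/(0.440×21.4) = 0.6864, so
t_c = ln(3.773 × 0.6864) / 1.220 = 0.9516 / 1.220 = 0.7800 d.
L(t_c) = L₀ e^(−k_1 t_c) = 21.4 × 0.7095 = 15.18 mg/L, and at the critical point k_a D_c = k_1 L, so D_c = (0.440/1.66) × 15.18 = 4.025 mg/L.
Minimum DO = C_s − D_c = 11.4 − 4.025 = 7.375 mg/L.

t_c ≈ 0.780 d; D_c ≈ 4.02 mg/L; min DO ≈ 7.38 mg/L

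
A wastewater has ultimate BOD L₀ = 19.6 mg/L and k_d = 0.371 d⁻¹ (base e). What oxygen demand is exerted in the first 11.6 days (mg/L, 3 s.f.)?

y_t = L₀(1 − e^(−k_d t)) = 19.6 × (1 − e^(−0.371×11.6))
= 19.6 × (1 − 0.01352) = 19.6 × 0.9865 = 19.34 mg/L.

y ≈ 19.3 mg/L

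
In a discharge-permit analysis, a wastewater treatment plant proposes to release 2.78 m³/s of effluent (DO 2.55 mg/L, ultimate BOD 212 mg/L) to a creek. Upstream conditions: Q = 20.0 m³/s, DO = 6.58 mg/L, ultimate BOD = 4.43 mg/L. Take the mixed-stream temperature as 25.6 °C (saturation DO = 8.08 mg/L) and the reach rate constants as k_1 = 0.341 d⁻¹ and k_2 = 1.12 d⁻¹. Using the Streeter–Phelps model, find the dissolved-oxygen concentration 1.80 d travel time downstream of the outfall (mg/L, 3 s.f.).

Mixed DO = (20.0×6.58 + 2.78×2.55)/(20.0+2.78) = 138.7/22.78 = 6.088 mg/L.
Mixed L₀ = (20.0×4.43 + 2.78×212)/(22.78) = 678.0/22.78 = 29.76 mg/L.
Initial deficit D₀ = C_s − DO₀ = 8.08 − 6.088 = 1.992 mg/L.
D(1.80) = [0.341×29.76/(1.12−0.341)](e^(−0.341×1.80) − e^(−1.12×1.80)) + 1.992 e^(−1.12×1.80)
= 13.03 × (0.5413 − 0.1332) + 1.992 × 0.1332 = 5.582 mg/L.
DO = 8.08 − 5.582 = 2.498 mg/L.

DO ≈ 2.50 mg/L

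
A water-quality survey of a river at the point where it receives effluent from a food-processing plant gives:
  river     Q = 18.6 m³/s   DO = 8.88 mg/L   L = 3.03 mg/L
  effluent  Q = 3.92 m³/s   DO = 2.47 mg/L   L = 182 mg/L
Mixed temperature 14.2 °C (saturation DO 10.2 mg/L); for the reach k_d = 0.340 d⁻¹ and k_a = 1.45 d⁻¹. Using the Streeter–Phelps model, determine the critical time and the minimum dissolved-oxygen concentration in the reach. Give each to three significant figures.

t_c ≈ 1.07 d; minimum DO ≈ 4.63 mg/L

Mixed DO = (18.6×8.88 + 3.92×2.47)/(18.6+3.92) = 174.9/22.52 = 7.764 mg/L.
Mixed L₀ = (18.6×3.03 + 3.92×182)/(22.52) = 769.8/22.52 = 34.18 mg/L.
Initial deficit D₀ = C_s − DO₀ = 10.2 − 7.764 = 2.436 mg/L.
t_c = (1/1.110) ln[(1.45/0.340)(1 − 2.436×1.110/(0.340×34.18))] = 0.9009 × ln(3.273) = 1.068 d.
D_c = (0.340/1.45) × 34.18 × e^(−0.340×1.068) = 0.2345 × 34.18 × 0.6955 = 5.574 mg/L.
Minimum DO = 10.2 − 5.574 = 4.626 mg/L.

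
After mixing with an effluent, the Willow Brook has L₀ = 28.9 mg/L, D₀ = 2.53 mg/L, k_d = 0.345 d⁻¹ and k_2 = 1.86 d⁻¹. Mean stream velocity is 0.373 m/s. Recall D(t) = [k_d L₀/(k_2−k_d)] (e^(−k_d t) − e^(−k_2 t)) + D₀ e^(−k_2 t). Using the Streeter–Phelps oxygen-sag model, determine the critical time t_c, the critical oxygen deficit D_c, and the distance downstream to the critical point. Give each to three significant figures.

t_c ≈ 0.792 d; D_c ≈ 4.08 mg/L; x_c ≈ 25.5 km

With k_2/k_d = 5.391 and 1 − D₀(k_2−k_d)/(k_d L₀) = 0.6156,
t_c = ln(5.391 × 0.6156) / (1.86 − 0.345) = ln(3.319) / 1.515 = 1.200/1.515 = 0.7918 d.
L(t_c) = L₀ e^(−k_d t_c) = 28.9 × 0.7610 = 21.99 mg/L, and at the critical point k_2 D_c = k_d L, so D_c = (0.345/1.86) × 21.99 = 4.079 mg/L.
x_c = v t_c = 0.373 m/s × 0.7918 d × 86400 s/d = 25520 m ≈ 25.5 km.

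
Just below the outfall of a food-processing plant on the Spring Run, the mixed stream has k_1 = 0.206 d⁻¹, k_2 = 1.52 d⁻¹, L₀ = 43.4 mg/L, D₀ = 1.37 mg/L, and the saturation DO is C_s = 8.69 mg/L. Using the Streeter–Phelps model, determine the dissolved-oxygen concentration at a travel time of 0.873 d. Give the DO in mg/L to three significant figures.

k_1 L₀/(k_2−k_1) = 0.206×43.4/(1.52−0.206) = 8.940/1.314 = 6.804 mg/L.
e^(−k_1 t) = e^(−0.206×0.8730) = 0.8354; e^(−k_2 t) = e^(−1.52×0.8730) = 0.2653.
D = 6.804 × (0.8354 − 0.2653) + 1.37 × 0.2653 = 3.879 + 0.3634 = 4.243 mg/L.
DO = C_s − D = 8.69 − 4.243 = 4.447 mg/L.

DO ≈ 4.45 mg/L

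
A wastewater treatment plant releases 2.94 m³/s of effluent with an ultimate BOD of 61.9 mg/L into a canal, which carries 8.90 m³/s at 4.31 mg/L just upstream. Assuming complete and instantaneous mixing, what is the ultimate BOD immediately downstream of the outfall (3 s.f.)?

18.6 mg/L

Flow-weighted mixing: C = (Q_r C_r + Q_w C_w)/(Q_r + Q_w)
= (8.90×4.31 + 2.94×61.9)/(8.90 + 2.94) = 220.3/11.84 = 18.61 mg/L.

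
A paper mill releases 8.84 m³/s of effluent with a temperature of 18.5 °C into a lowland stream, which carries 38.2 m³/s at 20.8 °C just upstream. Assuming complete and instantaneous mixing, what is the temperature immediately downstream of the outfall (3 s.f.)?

20.4 °C

Flow-weighted mixing: C = (Q_r C_r + Q_w C_w)/(Q_r + Q_w)
= (38.2×20.8 + 8.84×18.5)/(38.2 + 8.84) = 958.1/47.04 = 20.37 °C.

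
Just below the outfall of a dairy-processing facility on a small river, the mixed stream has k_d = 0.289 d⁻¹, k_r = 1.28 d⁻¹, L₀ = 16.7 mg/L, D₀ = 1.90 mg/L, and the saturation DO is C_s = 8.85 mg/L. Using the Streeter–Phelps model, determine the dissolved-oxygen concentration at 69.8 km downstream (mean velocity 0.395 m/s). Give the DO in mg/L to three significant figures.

Travel time t = x/v = 69.8 km / (0.395 m/s) = 69800 m / 0.395 m/s = 176700 s = 2.045 d.
k_d L₀/(k_r−k_d) = 0.289×16.7/(1.28−0.289) = 4.826/0.9910 = 4.870 mg/L.
e^(−k_d t) = e^(−0.289×2.045) = 0.5537; e^(−k_r t) = e^(−1.28×2.045) = 0.07296.
D = 4.870 × (0.5537 − 0.07296) + 1.90 × 0.07296 = 2.341 + 0.1386 = 2.480 mg/L.
DO = C_s − D = 8.85 − 2.480 = 6.370 mg/L.

DO ≈ 6.37 mg/L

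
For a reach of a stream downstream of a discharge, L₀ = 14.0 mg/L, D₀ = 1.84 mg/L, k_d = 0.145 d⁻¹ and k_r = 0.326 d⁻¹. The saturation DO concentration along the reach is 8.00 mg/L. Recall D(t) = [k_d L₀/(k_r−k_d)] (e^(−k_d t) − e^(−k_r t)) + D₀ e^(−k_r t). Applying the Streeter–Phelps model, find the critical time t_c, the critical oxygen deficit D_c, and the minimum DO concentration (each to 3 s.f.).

t_c ≈ 3.49 d; D_c ≈ 3.76 mg/L; min DO ≈ 4.24 mg/L

With k_r/k_d = 2.248 and 1 − D₀(k_r−k_d)/(k_d L₀) = 0.8359,
t_c = ln(2.248 × 0.8359) / (0.326 − 0.145) = ln(1.879) / 0.1810 = 0.6310/0.1810 = 3.486 d.
D_c = (k_d/k_r) L₀ e^(−k_d t_c) = (0.145/0.326) × 14.0 × e^(−0.145×3.486) = 0.4448 × 14.0 × 0.6032 = 3.756 mg/L.
Minimum DO = C_s − D_c = 8.00 − 3.756 = 4.244 mg/L.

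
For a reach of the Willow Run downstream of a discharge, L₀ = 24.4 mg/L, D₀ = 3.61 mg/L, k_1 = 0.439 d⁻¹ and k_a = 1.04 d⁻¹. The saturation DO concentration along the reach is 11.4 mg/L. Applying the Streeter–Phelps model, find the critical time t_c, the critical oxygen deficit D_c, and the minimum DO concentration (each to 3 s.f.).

t_c ≈ 1.06 d; D_c ≈ 6.47 mg/L; min DO ≈ 4.93 mg/L

At the critical point dD/dt = 0, so k_1 L₀ e^(−k_1 t) = k_a D. Substituting D(t) from the Streeter–Phelps equation and solving for t gives
t_c = ln[(k_a/k_1)(1 − D₀(k_a−k_1)/(k_1 L₀))] / (k_a−k_1).
Here k_a−k_1 = 0.6010 d⁻¹ and 1 − D₀(k_a−k_1)/(k_1 L₀) = 1 − 3.61×0.6010/(0.439×24.4) = 0.7975, so
t_c = ln(2.369 × 0.7975) / 0.6010 = 0.6361 / 0.6010 = 1.058 d.
L(t_c) = L₀ e^(−k_1 t_c) = 24.4 × 0.6283 = 15.33 mg/L, and at the critical point k_a D_c = k_1 L, so D_c = (0.439/1.04) × 15.33 = 6.472 mg/L.
Minimum DO = C_s − D_c = 11.4 − 6.472 = 4.928 mg/L.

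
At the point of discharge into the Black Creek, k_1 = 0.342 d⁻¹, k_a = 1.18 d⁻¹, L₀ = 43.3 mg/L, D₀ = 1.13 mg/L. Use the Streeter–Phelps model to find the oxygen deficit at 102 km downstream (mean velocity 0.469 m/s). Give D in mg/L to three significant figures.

Travel time t = x/v = 102 km / (0.469 m/s) = 102000 m / 0.469 m/s = 217500 s = 2.517 d.
k_1 L₀/(k_a−k_1) = 0.342×43.3/(1.18−0.342) = 14.81/0.8380 = 17.67 mg/L.
e^(−k_1 t) = e^(−0.342×2.517) = 0.4228; e^(−k_a t) = e^(−1.18×2.517) = 0.05129.
D = 17.67 × (0.4228 − 0.05129) + 1.13 × 0.05129 = 6.565 + 0.05796 = 6.623 mg/L.

D ≈ 6.62 mg/L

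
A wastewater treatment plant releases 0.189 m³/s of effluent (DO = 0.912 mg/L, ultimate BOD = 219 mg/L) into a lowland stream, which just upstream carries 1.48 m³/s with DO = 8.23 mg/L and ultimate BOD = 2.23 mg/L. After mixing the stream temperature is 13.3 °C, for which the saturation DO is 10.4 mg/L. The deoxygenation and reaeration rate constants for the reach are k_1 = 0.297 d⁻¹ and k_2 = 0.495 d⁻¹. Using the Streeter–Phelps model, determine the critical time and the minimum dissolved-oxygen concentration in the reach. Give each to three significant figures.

t_c ≈ 2.19 d; minimum DO ≈ 2.01 mg/L

Mixed DO = (1.48×8.23 + 0.189×0.912)/(1.48+0.189) = 12.35/1.669 = 7.401 mg/L.
Mixed L₀ = (1.48×2.23 + 0.189×219)/(1.669) = 44.69/1.669 = 26.78 mg/L.
Initial deficit D₀ = C_s − DO₀ = 10.4 − 7.401 = 2.999 mg/L.
t_c = (1/0.1980) ln[(0.495/0.297)(1 − 2.999×0.1980/(0.297×26.78))] = 5.051 × ln(1.542) = 2.188 d.
D_c = (0.297/0.495) × 26.78 × e^(−0.297×2.188) = 0.6000 × 26.78 × 0.5221 = 8.389 mg/L.
Minimum DO = 10.4 − 8.389 = 2.011 mg/L.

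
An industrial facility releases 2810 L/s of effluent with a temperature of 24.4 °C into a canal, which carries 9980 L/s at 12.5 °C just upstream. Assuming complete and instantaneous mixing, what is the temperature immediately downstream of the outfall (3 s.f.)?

Flow-weighted mixing: C = (Q_r C_r + Q_w C_w)/(Q_r + Q_w)
= (9980×12.5 + 2810×24.4)/(9980 + 2810) = 193300/12790 = 15.11 °C.

15.1 °C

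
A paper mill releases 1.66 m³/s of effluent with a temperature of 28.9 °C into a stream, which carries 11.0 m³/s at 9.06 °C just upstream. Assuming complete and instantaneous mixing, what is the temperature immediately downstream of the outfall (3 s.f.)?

11.7 °C

Flow-weighted mixing: C = (Q_r C_r + Q_w C_w)/(Q_r + Q_w)
= (11.0×9.06 + 1.66×28.9)/(11.0 + 1.66) = 147.6/12.66 = 11.66 °C.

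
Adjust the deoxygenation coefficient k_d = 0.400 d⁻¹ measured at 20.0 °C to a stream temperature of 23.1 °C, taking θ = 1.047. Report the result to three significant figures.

k_d(T₂) = k_d(T₁) · θ^(T₂−T₁) = 0.400 × 1.047^(23.1−20.0)
= 0.400 × 1.047^3.10 = 0.400 × 1.153 = 0.4612 d⁻¹.

k_d ≈ 0.461 d⁻¹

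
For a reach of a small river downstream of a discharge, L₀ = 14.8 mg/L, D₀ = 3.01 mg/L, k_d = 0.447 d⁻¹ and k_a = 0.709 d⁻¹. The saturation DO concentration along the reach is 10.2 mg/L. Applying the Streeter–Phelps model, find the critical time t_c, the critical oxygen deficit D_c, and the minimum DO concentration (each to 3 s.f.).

t_c ≈ 1.28 d; D_c ≈ 5.27 mg/L; min DO ≈ 4.93 mg/L

With k_a/k_d = 1.586 and 1 − D₀(k_a−k_d)/(k_d L₀) = 0.8808,
t_c = ln(1.586 × 0.8808) / (0.709 − 0.447) = ln(1.397) / 0.2620 = 0.3344/0.2620 = 1.276 d.
L(t_c) = L₀ e^(−k_d t_c) = 14.8 × 0.5653 = 8.366 mg/L, and at the critical point k_a D_c = k_d L, so D_c = (0.447/0.709) × 8.366 = 5.274 mg/L.
Minimum DO = C_s − D_c = 10.2 − 5.274 = 4.926 mg/L.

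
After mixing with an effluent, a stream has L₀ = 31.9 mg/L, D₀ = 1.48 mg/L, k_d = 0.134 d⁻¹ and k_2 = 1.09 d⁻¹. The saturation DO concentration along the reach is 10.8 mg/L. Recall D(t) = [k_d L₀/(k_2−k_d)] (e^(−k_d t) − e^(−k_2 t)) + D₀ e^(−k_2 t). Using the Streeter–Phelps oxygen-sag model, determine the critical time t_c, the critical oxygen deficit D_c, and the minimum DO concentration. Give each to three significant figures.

t_c ≈ 1.77 d; D_c ≈ 3.09 mg/L; min DO ≈ 7.71 mg/L

t_c = [1/(k_2−k_d)] ln[(k_2/k_d)(1 − D₀(k_2−k_d)/(k_d L₀))]
= [1/(1.09−0.134)] ln[(1.09/0.134)(1 − 1.48×0.9560/(0.134×31.9))]
= (1/0.9560) ln[8.134 × 0.6690] = 1.046 × ln(5.442) = 1.046 × 1.694 = 1.772 d.
L(t_c) = L₀ e^(−k_d t_c) = 31.9 × 0.7886 = 25.16 mg/L, and at the critical point k_2 D_c = k_d L, so D_c = (0.134/1.09) × 25.16 = 3.093 mg/L.
Minimum DO = C_s − D_c = 10.8 − 3.093 = 7.707 mg/L.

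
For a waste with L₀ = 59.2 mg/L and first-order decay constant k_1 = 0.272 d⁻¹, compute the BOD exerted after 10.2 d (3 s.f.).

y_t = L₀(1 − e^(−k_1 t)) = 59.2 × (1 − e^(−0.272×10.2))
= 59.2 × (1 − 0.06239) = 59.2 × 0.9376 = 55.51 mg/L.

y ≈ 55.5 mg/L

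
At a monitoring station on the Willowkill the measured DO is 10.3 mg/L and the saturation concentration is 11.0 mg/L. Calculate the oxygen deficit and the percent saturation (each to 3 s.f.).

D = C_s − C = 11.0 − 10.3 = 0.700 mg/L.
% saturation = 10.3/11.0 × 100 = 93.6 %.

D ≈ 0.700 mg/L; 93.6 % saturation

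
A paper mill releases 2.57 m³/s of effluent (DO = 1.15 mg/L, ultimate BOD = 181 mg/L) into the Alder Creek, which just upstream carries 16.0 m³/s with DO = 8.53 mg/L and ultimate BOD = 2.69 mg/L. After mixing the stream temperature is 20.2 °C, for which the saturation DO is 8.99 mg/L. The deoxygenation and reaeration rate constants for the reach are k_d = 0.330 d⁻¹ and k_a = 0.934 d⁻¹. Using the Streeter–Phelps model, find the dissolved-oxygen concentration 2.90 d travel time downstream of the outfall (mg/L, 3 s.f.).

Mixed DO = (16.0×8.53 + 2.57×1.15)/(16.0+2.57) = 139.4/18.57 = 7.509 mg/L.
Mixed L₀ = (16.0×2.69 + 2.57×181)/(18.57) = 508.2/18.57 = 27.37 mg/L.
Initial deficit D₀ = C_s − DO₀ = 8.99 − 7.509 = 1.481 mg/L.
D(2.90) = [0.330×27.37/(0.934−0.330)](e^(−0.330×2.90) − e^(−0.934×2.90)) + 1.481 e^(−0.934×2.90)
= 14.95 × (0.3840 − 0.06663) + 1.481 × 0.06663 = 4.845 mg/L.
DO = 8.99 − 4.845 = 4.145 mg/L.

DO ≈ 4.15 mg/L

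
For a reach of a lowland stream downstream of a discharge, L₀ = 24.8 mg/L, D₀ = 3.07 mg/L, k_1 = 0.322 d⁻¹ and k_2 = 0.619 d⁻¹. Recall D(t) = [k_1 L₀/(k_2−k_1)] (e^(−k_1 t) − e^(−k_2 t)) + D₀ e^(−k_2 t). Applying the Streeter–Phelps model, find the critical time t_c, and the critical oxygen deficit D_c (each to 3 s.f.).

t_c = [1/(k_2−k_1)] ln[(k_2/k_1)(1 − D₀(k_2−k_1)/(k_1 L₀))]
= [1/(0.619−0.322)] ln[(0.619/0.322)(1 − 3.07×0.2970/(0.322×24.8))]
= (1/0.2970) ln[1.922 × 0.8858] = 3.367 × ln(1.703) = 3.367 × 0.5323 = 1.792 d.
D_c = (k_1/k_2) L₀ e^(−k_1 t_c) = (0.322/0.619) × 24.8 × e^(−0.322×1.792) = 0.5202 × 24.8 × 0.5615 = 7.244 mg/L.

t_c ≈ 1.79 d; D_c ≈ 7.24 mg/L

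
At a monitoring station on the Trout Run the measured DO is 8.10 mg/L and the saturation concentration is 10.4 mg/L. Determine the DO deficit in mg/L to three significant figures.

D ≈ 2.30 mg/L

D = C_s − C = 10.4 − 8.10 = 2.30 mg/L.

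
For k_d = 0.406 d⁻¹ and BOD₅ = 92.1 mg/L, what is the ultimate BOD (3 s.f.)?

L₀ ≈ 106 mg/L

BOD₅ = L₀(1 − e^(−5k_d)) ⇒ L₀ = BOD₅ / (1 − e^(−5×0.406))
= 92.1 / (1 − 0.1313) = 92.1 / 0.8687 = 106.0 mg/L.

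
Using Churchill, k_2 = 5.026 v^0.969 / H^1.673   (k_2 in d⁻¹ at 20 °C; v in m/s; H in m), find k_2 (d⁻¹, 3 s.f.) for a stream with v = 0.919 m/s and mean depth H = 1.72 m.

k_2 ≈ 1.87 d⁻¹

k_2 = 5.026 × 0.919^0.969 / 1.72^1.673 = 5.026 × 0.9214 / 2.478 = 1.869 d⁻¹.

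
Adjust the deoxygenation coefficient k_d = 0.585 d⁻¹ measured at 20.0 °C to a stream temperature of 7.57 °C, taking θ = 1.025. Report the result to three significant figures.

k_d(T₂) = k_d(T₁) · θ^(T₂−T₁) = 0.585 × 1.025^(7.57−20.0)
= 0.585 × 1.025^-12.4 = 0.585 × 0.7357 = 0.4304 d⁻¹.

k_d ≈ 0.430 d⁻¹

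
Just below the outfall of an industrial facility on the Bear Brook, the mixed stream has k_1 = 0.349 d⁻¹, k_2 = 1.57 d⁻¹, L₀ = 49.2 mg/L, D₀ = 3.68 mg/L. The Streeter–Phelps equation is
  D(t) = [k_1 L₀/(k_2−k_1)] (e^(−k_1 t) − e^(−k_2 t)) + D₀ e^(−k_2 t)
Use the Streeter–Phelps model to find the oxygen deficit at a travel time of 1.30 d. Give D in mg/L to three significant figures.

D ≈ 7.59 mg/L

k_1 L₀/(k_2−k_1) = 0.349×49.2/(1.57−0.349) = 17.17/1.221 = 14.06 mg/L.
e^(−k_1 t) = e^(−0.349×1.300) = 0.6353; e^(−k_2 t) = e^(−1.57×1.300) = 0.1299.
D = 14.06 × (0.6353 − 0.1299) + 3.68 × 0.1299 = 7.107 + 0.4780 = 7.585 mg/L.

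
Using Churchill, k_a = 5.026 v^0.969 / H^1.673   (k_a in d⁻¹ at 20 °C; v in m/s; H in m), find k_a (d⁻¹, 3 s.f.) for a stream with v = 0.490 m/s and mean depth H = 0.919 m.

k_a ≈ 2.90 d⁻¹

k_a = 5.026 × 0.490^0.969 / 0.919^1.673 = 5.026 × 0.5010 / 0.8682 = 2.900 d⁻¹.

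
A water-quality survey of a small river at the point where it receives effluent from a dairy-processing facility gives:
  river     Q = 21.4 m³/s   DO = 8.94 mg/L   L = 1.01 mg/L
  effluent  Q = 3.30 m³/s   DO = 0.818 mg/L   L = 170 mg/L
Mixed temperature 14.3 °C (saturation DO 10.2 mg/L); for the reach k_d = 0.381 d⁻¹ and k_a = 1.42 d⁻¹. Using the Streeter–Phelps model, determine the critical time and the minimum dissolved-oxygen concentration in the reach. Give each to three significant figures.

t_c ≈ 0.962 d; minimum DO ≈ 5.81 mg/L

Mixed DO = (21.4×8.94 + 3.30×0.818)/(21.4+3.30) = 194.0/24.70 = 7.855 mg/L.
Mixed L₀ = (21.4×1.01 + 3.30×170)/(24.70) = 582.6/24.70 = 23.59 mg/L.
Initial deficit D₀ = C_s − DO₀ = 10.2 − 7.855 = 2.345 mg/L.
t_c = (1/1.039) ln[(1.42/0.381)(1 − 2.345×1.039/(0.381×23.59))] = 0.9625 × ln(2.717) = 0.9618 d.
D_c = (0.381/1.42) × 23.59 × e^(−0.381×0.9618) = 0.2683 × 23.59 × 0.6932 = 4.387 mg/L.
Minimum DO = 10.2 − 4.387 = 5.813 mg/L.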